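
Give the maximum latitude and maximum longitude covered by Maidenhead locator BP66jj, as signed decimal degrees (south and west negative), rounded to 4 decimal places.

66.4167, -147.1667

Field B=1, P=15: +1·20° lon, +15·10° lat → SW at lon -160°, lat 60°.
Square 6, 6: +6·2° lon, +6·1° lat → SW at lon -148°, lat 66°.
Subsquare j=9, j=9: +9·0.0833333° lon, +9·0.0416667° lat → SW at lon -147.25°, lat 66.375°.
Cell spans 0.0833333° lon × 0.0416667° lat. NE corner is SW corner plus one full cell.
latitude 66.4167, longitude -147.1667.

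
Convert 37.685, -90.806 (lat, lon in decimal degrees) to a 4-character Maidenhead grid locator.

Shift to the Maidenhead origin (180°W, 90°S): lon 89.19, lat 127.69.
Field: 89.19/20 → 4 → E, 127.69/10 → 12 → M; chars EM.
Square: 9.19/2 → 4, 7.69/1 → 7; chars 47.

EM47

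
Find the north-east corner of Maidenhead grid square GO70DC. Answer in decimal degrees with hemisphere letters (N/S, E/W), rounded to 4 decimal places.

Field G=6, O=14: +6·20° lon, +14·10° lat → SW at lon -60°, lat 50°.
Square 7, 0: +7·2° lon, +0·1° lat → SW at lon -46°, lat 50°.
Subsquare d=3, c=2: +3·0.0833333° lon, +2·0.0416667° lat → SW at lon -45.75°, lat 50.0833°.
Cell spans 0.0833333° lon × 0.0416667° lat. NE corner is SW corner plus one full cell.
latitude 50.1250° N, longitude 45.6667° W.

50.1250° N, 45.6667° W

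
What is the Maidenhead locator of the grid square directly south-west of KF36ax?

KF26xw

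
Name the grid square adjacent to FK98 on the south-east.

GK07

Longitude square 9; +1 → 10, wraps to 0, carry into field.
Longitude field F = 5; +1 → 6 = G.
Latitude square 8; −1 → 7.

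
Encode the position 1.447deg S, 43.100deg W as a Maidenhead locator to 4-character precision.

GI88

Shift to the Maidenhead origin (180°W, 90°S): lon 136.90, lat 88.55.
Field: lon ⌊136.90/20⌋ = 6 → G; lat ⌊88.55/10⌋ = 8 → I.
Square: lon ⌊16.90/2⌋ = 8; lat ⌊8.55/1⌋ = 8.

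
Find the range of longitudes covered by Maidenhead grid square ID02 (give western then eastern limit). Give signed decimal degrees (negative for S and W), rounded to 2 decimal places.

-20.00, -18.00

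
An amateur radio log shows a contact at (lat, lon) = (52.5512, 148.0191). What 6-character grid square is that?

Add 180° to longitude and 90° to latitude: 328.0191, 142.5512.
Field: lon ⌊328.0191/20⌋ = 16 → Q; lat ⌊142.5512/10⌋ = 14 → O.
Square: lon ⌊8.0191/2⌋ = 4; lat ⌊2.5512/1⌋ = 2.
Subsquare: lon ⌊0.0191/0.0833333⌋ = 0 → a; lat ⌊0.5512/0.0416667⌋ = 13 → n.

QO42an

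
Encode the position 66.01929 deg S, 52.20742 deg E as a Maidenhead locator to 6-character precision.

LC63cx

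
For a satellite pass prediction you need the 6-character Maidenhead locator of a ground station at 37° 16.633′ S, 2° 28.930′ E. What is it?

Add 180° to longitude and 90° to latitude: 182.4822, 52.7228.
Field: lon ⌊182.4822/20⌋ = 9 → J; lat ⌊52.7228/10⌋ = 5 → F.
Square: lon ⌊2.4822/2⌋ = 1; lat ⌊2.7228/1⌋ = 2.
Subsquare: lon ⌊0.4822/0.0833333⌋ = 5 → f; lat ⌊0.7228/0.0416667⌋ = 17 → r.

JF12fr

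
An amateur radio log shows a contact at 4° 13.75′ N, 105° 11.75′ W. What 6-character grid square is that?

DJ74jf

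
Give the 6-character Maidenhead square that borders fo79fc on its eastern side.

Longitude subsquare f = 5; +1 → 6 = g.
The latitude characters are unchanged.

FO79gc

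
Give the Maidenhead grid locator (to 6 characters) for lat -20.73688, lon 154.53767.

Add 180° to longitude and 90° to latitude: 334.5377, 69.2631.
Field: 334.5377/20 → 16 → Q, 69.2631/10 → 6 → G; chars QG.
Square: 14.5377/2 → 7, 9.2631/1 → 9; chars 79.
Subsquare: 0.5377/0.0833333 → 6 → g, 0.2631/0.0416667 → 6 → g; chars gg.

QG79gg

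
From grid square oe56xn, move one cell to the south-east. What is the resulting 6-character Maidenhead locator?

Longitude subsquare x = 23; +1 → 24, wraps to 0 = a, carry into square.
Longitude square 5; +1 → 6.
Latitude subsquare n = 13; −1 → 12 = m.

OE66am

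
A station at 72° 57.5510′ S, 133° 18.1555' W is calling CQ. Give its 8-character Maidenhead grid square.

CB37ia39

Add 180° to longitude and 90° to latitude: 46.69741, 17.04082.
Field: lon ⌊46.69741/20⌋ = 2 → C; lat ⌊17.04082/10⌋ = 1 → B.
Square: lon ⌊6.69741/2⌋ = 3; lat ⌊7.04082/1⌋ = 7.
Subsquare: lon ⌊0.69741/0.0833333⌋ = 8 → i; lat ⌊0.04082/0.0416667⌋ = 0 → a.
Extended square: lon ⌊0.03074/0.00833333⌋ = 3; lat ⌊0.04082/0.00416667⌋ = 9.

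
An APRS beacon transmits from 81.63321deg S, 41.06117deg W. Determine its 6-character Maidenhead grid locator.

GA98li

Add 180° to longitude and 90° to latitude: 138.9388, 8.3668.
Field: 138.9388/20 → 6 → G, 8.3668/10 → 0 → A; chars GA.
Square: 18.9388/2 → 9, 8.3668/1 → 8; chars 98.
Subsquare: 0.9388/0.0833333 → 11 → l, 0.3668/0.0416667 → 8 → i; chars li.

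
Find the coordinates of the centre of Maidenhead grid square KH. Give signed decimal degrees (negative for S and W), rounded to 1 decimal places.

Field K=10, H=7: +10·20° lon, +7·10° lat → SW at lon 20°, lat -20°.
Cell spans 20° lon × 10° lat. Centre is SW corner plus half of each.
latitude -15.0, longitude 30.0.

-15.0, 30.0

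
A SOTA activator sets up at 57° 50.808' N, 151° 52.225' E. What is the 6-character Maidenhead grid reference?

Shift to the Maidenhead origin (180°W, 90°S): lon 331.8704, lat 147.8468.
Field: lon ⌊331.8704/20⌋ = 16 → Q; lat ⌊147.8468/10⌋ = 14 → O.
Square: lon ⌊11.8704/2⌋ = 5; lat ⌊7.8468/1⌋ = 7.
Subsquare: lon ⌊1.8704/0.0833333⌋ = 22 → w; lat ⌊0.8468/0.0416667⌋ = 20 → u.

QO57wu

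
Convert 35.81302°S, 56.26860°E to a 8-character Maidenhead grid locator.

LF84de24

Shift to the Maidenhead origin (180°W, 90°S): lon 236.26860, lat 54.18698.
Field (20°×10°, letters A–R): lon ⌊236.26860/20⌋ = 11 → L; lat ⌊54.18698/10⌋ = 5 → F.
Square (2°×1°, digits 0–9): lon ⌊16.26860/2⌋ = 8; lat ⌊4.18698/1⌋ = 4.
Subsquare (5′×2.5′, letters a–x): lon ⌊0.26860/0.0833333⌋ = 3 → d; lat ⌊0.18698/0.0416667⌋ = 4 → e.
Extended square (30″×15″, digits 0–9): lon ⌊0.01860/0.00833333⌋ = 2; lat ⌊0.02031/0.00416667⌋ = 4.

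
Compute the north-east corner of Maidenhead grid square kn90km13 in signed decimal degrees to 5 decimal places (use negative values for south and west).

Field K=10, N=13: +10·20° lon, +13·10° lat → SW at lon 20°, lat 40°.
Square 9, 0: +9·2° lon, +0·1° lat → SW at lon 38°, lat 40°.
Subsquare k=10, m=12: +10·0.0833333° lon, +12·0.0416667° lat → SW at lon 38.8333°, lat 40.5°.
Extended square 1, 3: +1·0.00833333° lon, +3·0.00416667° lat → SW at lon 38.8417°, lat 40.5125°.
Cell spans 0.00833333° lon × 0.00416667° lat. NE corner is SW corner plus one full cell.
latitude 40.51667, longitude 38.85000.

40.51667, 38.85000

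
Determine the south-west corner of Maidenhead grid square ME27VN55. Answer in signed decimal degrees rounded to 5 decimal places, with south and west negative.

-42.43750, 65.79167

Field M=12, E=4: +12·20° lon, +4·10° lat → SW at lon 60°, lat -50°.
Square 2, 7: +2·2° lon, +7·1° lat → SW at lon 64°, lat -43°.
Subsquare v=21, n=13: +21·0.0833333° lon, +13·0.0416667° lat → SW at lon 65.75°, lat -42.4583°.
Extended square 5, 5: +5·0.00833333° lon, +5·0.00416667° lat → SW at lon 65.7917°, lat -42.4375°.
latitude -42.43750, longitude 65.79167.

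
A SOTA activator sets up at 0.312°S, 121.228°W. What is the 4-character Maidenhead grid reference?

Add 180° to longitude and 90° to latitude: 58.77, 89.69.
Field: 58.77/20 → 2 → C, 89.69/10 → 8 → I; chars CI.
Square: 18.77/2 → 9, 9.69/1 → 9; chars 99.

CI99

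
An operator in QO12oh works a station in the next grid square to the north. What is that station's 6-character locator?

QO12oi

Latitude subsquare h = 7; +1 → 8 = i.
The longitude characters are unchanged.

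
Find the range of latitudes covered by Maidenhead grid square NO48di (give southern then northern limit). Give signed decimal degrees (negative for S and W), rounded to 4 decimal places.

58.3333, 58.3750

Field N=13, O=14: +13·20° lon, +14·10° lat → SW at lon 80°, lat 50°.
Square 4, 8: +4·2° lon, +8·1° lat → SW at lon 88°, lat 58°.
Subsquare d=3, i=8: +3·0.0833333° lon, +8·0.0416667° lat → SW at lon 88.25°, lat 58.3333°.
Cell spans 0.0833333° lon × 0.0416667° lat.
south 58.3333, north 58.3750.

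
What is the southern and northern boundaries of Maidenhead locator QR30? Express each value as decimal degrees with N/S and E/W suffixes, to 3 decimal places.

Field Q=16, R=17: +16·20° lon, +17·10° lat → SW at lon 140°, lat 80°.
Square 3, 0: +3·2° lon, +0·1° lat → SW at lon 146°, lat 80°.
Cell spans 2° lon × 1° lat.
south 80.000° N, north 81.000° N.

80.000° N, 81.000° N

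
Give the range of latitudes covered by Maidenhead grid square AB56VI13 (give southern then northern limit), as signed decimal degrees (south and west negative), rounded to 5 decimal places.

Field A=0, B=1: +0·20° lon, +1·10° lat → SW at lon -180°, lat -80°.
Square 5, 6: +5·2° lon, +6·1° lat → SW at lon -170°, lat -74°.
Subsquare v=21, i=8: +21·0.0833333° lon, +8·0.0416667° lat → SW at lon -168.25°, lat -73.6667°.
Extended square 1, 3: +1·0.00833333° lon, +3·0.00416667° lat → SW at lon -168.242°, lat -73.6542°.
Cell spans 0.00833333° lon × 0.00416667° lat.
south -73.65417, north -73.65000.

-73.65417, -73.65000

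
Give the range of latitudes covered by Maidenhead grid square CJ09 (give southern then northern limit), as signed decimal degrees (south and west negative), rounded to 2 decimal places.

9.00, 10.00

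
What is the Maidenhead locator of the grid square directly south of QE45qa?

QE44qx

Latitude subsquare a = 0; −1 → -1, wraps to 23 = x, carry into square.
Latitude square 5; −1 → 4.
The longitude characters are unchanged.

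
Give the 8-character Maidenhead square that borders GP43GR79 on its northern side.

GP43gs70

Latitude extended square 9; +1 → 10, wraps to 0, carry into subsquare.
Latitude subsquare r = 17; +1 → 18 = s.
The longitude characters are unchanged.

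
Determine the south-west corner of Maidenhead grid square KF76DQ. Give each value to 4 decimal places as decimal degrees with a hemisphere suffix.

Field K=10, F=5: +10·20° lon, +5·10° lat → SW at lon 20°, lat -40°.
Square 7, 6: +7·2° lon, +6·1° lat → SW at lon 34°, lat -34°.
Subsquare d=3, q=16: +3·0.0833333° lon, +16·0.0416667° lat → SW at lon 34.25°, lat -33.3333°.
latitude 33.3333° S, longitude 34.2500° E.

33.3333° S, 34.2500° E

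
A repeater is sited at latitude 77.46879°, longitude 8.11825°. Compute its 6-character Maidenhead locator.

Shift to the Maidenhead origin (180°W, 90°S): lon 188.1182, lat 167.4688.
Field (20°×10°, letters A–R): 188.1182/20 → 9 → J, 167.4688/10 → 16 → Q; chars JQ.
Square (2°×1°, digits 0–9): 8.1182/2 → 4, 7.4688/1 → 7; chars 47.
Subsquare (5′×2.5′, letters a–x): 0.1182/0.0833333 → 1 → b, 0.4688/0.0416667 → 11 → l; chars bl.

JQ47bl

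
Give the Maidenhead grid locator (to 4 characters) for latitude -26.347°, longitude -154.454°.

BG23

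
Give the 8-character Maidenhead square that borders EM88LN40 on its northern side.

Latitude extended square 0; +1 → 1.
The longitude characters are unchanged.

EM88ln41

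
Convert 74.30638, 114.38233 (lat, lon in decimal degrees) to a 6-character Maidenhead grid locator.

OQ74eh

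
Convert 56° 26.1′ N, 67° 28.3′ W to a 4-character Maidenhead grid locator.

Offset from 180°W / 90°S: lon 112.53°, lat 146.44°.
Field: 112.53/20 → 5 → F, 146.44/10 → 14 → O; chars FO.
Square: 12.53/2 → 6, 6.44/1 → 6; chars 66.

FO66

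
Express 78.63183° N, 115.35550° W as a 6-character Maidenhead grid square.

Offset from 180°W / 90°S: lon 64.6445°, lat 168.6318°.
Field: lon ⌊64.6445/20⌋ = 3 → D; lat ⌊168.6318/10⌋ = 16 → Q.
Square: lon ⌊4.6445/2⌋ = 2; lat ⌊8.6318/1⌋ = 8.
Subsquare: lon ⌊0.6445/0.0833333⌋ = 7 → h; lat ⌊0.6318/0.0416667⌋ = 15 → p.

DQ28hp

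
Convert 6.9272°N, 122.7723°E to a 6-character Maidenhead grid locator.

Add 180° to longitude and 90° to latitude: 302.7723, 96.9272.
Field: lon ⌊302.7723/20⌋ = 15 → P; lat ⌊96.9272/10⌋ = 9 → J.
Square: lon ⌊2.7723/2⌋ = 1; lat ⌊6.9272/1⌋ = 6.
Subsquare: lon ⌊0.7723/0.0833333⌋ = 9 → j; lat ⌊0.9272/0.0416667⌋ = 22 → w.

PJ16jw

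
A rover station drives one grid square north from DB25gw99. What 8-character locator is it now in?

DB25gx90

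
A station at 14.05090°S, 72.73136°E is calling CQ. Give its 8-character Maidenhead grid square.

MH65iw77

Shift to the Maidenhead origin (180°W, 90°S): lon 252.73136, lat 75.94910.
Field (20°×10°, letters A–R): 252.73136/20 → 12 → M, 75.94910/10 → 7 → H; chars MH.
Square (2°×1°, digits 0–9): 12.73136/2 → 6, 5.94910/1 → 5; chars 65.
Subsquare (5′×2.5′, letters a–x): 0.73136/0.0833333 → 8 → i, 0.94910/0.0416667 → 22 → w; chars iw.
Extended square (30″×15″, digits 0–9): 0.06469/0.00833333 → 7, 0.03243/0.00416667 → 7; chars 77.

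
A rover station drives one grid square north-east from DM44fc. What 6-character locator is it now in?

Longitude subsquare f = 5; +1 → 6 = g.
Latitude subsquare c = 2; +1 → 3 = d.

DM44gd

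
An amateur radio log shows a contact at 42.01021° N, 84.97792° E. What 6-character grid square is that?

NN22la

Add 180° to longitude and 90° to latitude: 264.9779, 132.0102.
Field (20°×10°, letters A–R): lon ⌊264.9779/20⌋ = 13 → N; lat ⌊132.0102/10⌋ = 13 → N.
Square (2°×1°, digits 0–9): lon ⌊4.9779/2⌋ = 2; lat ⌊2.0102/1⌋ = 2.
Subsquare (5′×2.5′, letters a–x): lon ⌊0.9779/0.0833333⌋ = 11 → l; lat ⌊0.0102/0.0416667⌋ = 0 → a.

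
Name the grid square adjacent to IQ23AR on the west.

IQ13xr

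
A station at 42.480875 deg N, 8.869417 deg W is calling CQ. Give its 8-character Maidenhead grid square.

Add 180° to longitude and 90° to latitude: 171.13058, 132.48087.
Field: lon ⌊171.13058/20⌋ = 8 → I; lat ⌊132.48087/10⌋ = 13 → N.
Square: lon ⌊11.13058/2⌋ = 5; lat ⌊2.48087/1⌋ = 2.
Subsquare: lon ⌊1.13058/0.0833333⌋ = 13 → n; lat ⌊0.48087/0.0416667⌋ = 11 → l.
Extended square: lon ⌊0.04725/0.00833333⌋ = 5; lat ⌊0.02254/0.00416667⌋ = 5.

IN52nl55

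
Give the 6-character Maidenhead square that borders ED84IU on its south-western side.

Longitude subsquare i = 8; −1 → 7 = h.
Latitude subsquare u = 20; −1 → 19 = t.

ED84ht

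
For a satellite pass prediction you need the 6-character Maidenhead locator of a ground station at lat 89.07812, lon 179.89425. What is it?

RR99wb

Offset from 180°W / 90°S: lon 359.8942°, lat 179.0781°.
Field: 359.8942/20 → 17 → R, 179.0781/10 → 17 → R; chars RR.
Square: 19.8942/2 → 9, 9.0781/1 → 9; chars 99.
Subsquare: 1.8942/0.0833333 → 22 → w, 0.0781/0.0416667 → 1 → b; chars wb.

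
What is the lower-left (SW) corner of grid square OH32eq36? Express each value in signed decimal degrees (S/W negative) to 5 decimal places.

-17.30833, 106.35833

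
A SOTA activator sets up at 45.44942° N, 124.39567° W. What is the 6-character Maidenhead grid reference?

CN75tk

Add 180° to longitude and 90° to latitude: 55.6043, 135.4494.
Field (20°×10°, letters A–R): 55.6043/20 → 2 → C, 135.4494/10 → 13 → N; chars CN.
Square (2°×1°, digits 0–9): 15.6043/2 → 7, 5.4494/1 → 5; chars 75.
Subsquare (5′×2.5′, letters a–x): 1.6043/0.0833333 → 19 → t, 0.4494/0.0416667 → 10 → k; chars tk.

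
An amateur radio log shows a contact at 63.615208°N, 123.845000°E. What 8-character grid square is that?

Add 180° to longitude and 90° to latitude: 303.84500, 153.61521.
Field: 303.84500/20 → 15 → P, 153.61521/10 → 15 → P; chars PP.
Square: 3.84500/2 → 1, 3.61521/1 → 3; chars 13.
Subsquare: 1.84500/0.0833333 → 22 → w, 0.61521/0.0416667 → 14 → o; chars wo.
Extended square: 0.01167/0.00833333 → 1, 0.03187/0.00416667 → 7; chars 17.

PP13wo17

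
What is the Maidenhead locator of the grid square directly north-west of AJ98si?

AJ98rj

Longitude subsquare s = 18; −1 → 17 = r.
Latitude subsquare i = 8; +1 → 9 = j.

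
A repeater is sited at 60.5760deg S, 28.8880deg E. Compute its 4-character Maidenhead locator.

KC49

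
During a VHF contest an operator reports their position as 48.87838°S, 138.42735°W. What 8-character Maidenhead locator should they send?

CE01sc89

Offset from 180°W / 90°S: lon 41.57265°, lat 41.12162°.
Field: 41.57265/20 → 2 → C, 41.12162/10 → 4 → E; chars CE.
Square: 1.57265/2 → 0, 1.12162/1 → 1; chars 01.
Subsquare: 1.57265/0.0833333 → 18 → s, 0.12162/0.0416667 → 2 → c; chars sc.
Extended square: 0.07265/0.00833333 → 8, 0.03829/0.00416667 → 9; chars 89.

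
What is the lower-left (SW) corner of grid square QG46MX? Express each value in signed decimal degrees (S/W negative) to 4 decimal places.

-23.0417, 149.0000

Field Q=16, G=6: +16·20° lon, +6·10° lat → SW at lon 140°, lat -30°.
Square 4, 6: +4·2° lon, +6·1° lat → SW at lon 148°, lat -24°.
Subsquare m=12, x=23: +12·0.0833333° lon, +23·0.0416667° lat → SW at lon 149°, lat -23.0417°.
latitude -23.0417, longitude 149.0000.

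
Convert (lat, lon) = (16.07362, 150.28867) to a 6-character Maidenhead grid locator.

QK56db

Shift to the Maidenhead origin (180°W, 90°S): lon 330.2887, lat 106.0736.
Field: lon ⌊330.2887/20⌋ = 16 → Q; lat ⌊106.0736/10⌋ = 10 → K.
Square: lon ⌊10.2887/2⌋ = 5; lat ⌊6.0736/1⌋ = 6.
Subsquare: lon ⌊0.2887/0.0833333⌋ = 3 → d; lat ⌊0.0736/0.0416667⌋ = 1 → b.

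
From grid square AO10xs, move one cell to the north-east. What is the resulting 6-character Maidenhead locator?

AO20at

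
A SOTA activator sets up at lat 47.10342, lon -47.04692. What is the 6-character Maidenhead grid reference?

GN67lc

Shift to the Maidenhead origin (180°W, 90°S): lon 132.9531, lat 137.1034.
Field (20°×10°, letters A–R): 132.9531/20 → 6 → G, 137.1034/10 → 13 → N; chars GN.
Square (2°×1°, digits 0–9): 12.9531/2 → 6, 7.1034/1 → 7; chars 67.
Subsquare (5′×2.5′, letters a–x): 0.9531/0.0833333 → 11 → l, 0.1034/0.0416667 → 2 → c; chars lc.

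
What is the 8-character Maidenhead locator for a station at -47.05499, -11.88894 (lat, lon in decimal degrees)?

Add 180° to longitude and 90° to latitude: 168.11106, 42.94501.
Field (20°×10°, letters A–R): 168.11106/20 → 8 → I, 42.94501/10 → 4 → E; chars IE.
Square (2°×1°, digits 0–9): 8.11106/2 → 4, 2.94501/1 → 2; chars 42.
Subsquare (5′×2.5′, letters a–x): 0.11106/0.0833333 → 1 → b, 0.94501/0.0416667 → 22 → w; chars bw.
Extended square (30″×15″, digits 0–9): 0.02773/0.00833333 → 3, 0.02834/0.00416667 → 6; chars 36.

IE42bw36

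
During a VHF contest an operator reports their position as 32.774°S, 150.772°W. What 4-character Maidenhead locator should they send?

Offset from 180°W / 90°S: lon 29.23°, lat 57.23°.
Field: 29.23/20 → 1 → B, 57.23/10 → 5 → F; chars BF.
Square: 9.23/2 → 4, 7.23/1 → 7; chars 47.

BF47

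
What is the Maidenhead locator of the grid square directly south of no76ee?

NO76ed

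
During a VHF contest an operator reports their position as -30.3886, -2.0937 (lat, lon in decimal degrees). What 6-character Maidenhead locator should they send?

IF89wo

Offset from 180°W / 90°S: lon 177.9063°, lat 59.6114°.
Field: 177.9063/20 → 8 → I, 59.6114/10 → 5 → F; chars IF.
Square: 17.9063/2 → 8, 9.6114/1 → 9; chars 89.
Subsquare: 1.9063/0.0833333 → 22 → w, 0.6114/0.0416667 → 14 → o; chars wo.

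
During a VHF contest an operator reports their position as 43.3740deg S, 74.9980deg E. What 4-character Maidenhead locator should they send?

Shift to the Maidenhead origin (180°W, 90°S): lon 255.00, lat 46.63.
Field: 255.00/20 → 12 → M, 46.63/10 → 4 → E; chars ME.
Square: 15.00/2 → 7, 6.63/1 → 6; chars 76.

ME76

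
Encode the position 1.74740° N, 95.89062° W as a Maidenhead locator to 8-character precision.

EJ21br39

Offset from 180°W / 90°S: lon 84.10938°, lat 91.74740°.
Field: 84.10938/20 → 4 → E, 91.74740/10 → 9 → J; chars EJ.
Square: 4.10938/2 → 2, 1.74740/1 → 1; chars 21.
Subsquare: 0.10938/0.0833333 → 1 → b, 0.74740/0.0416667 → 17 → r; chars br.
Extended square: 0.02605/0.00833333 → 3, 0.03907/0.00416667 → 9; chars 39.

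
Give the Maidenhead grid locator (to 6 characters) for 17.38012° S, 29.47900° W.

Add 180° to longitude and 90° to latitude: 150.5210, 72.6199.
Field (20°×10°, letters A–R): lon ⌊150.5210/20⌋ = 7 → H; lat ⌊72.6199/10⌋ = 7 → H.
Square (2°×1°, digits 0–9): lon ⌊10.5210/2⌋ = 5; lat ⌊2.6199/1⌋ = 2.
Subsquare (5′×2.5′, letters a–x): lon ⌊0.5210/0.0833333⌋ = 6 → g; lat ⌊0.6199/0.0416667⌋ = 14 → o.

HH52go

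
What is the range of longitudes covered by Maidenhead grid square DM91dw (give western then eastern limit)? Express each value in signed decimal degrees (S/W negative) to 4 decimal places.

Field D=3, M=12: +3·20° lon, +12·10° lat → SW at lon -120°, lat 30°.
Square 9, 1: +9·2° lon, +1·1° lat → SW at lon -102°, lat 31°.
Subsquare d=3, w=22: +3·0.0833333° lon, +22·0.0416667° lat → SW at lon -101.75°, lat 31.9167°.
Cell spans 0.0833333° lon × 0.0416667° lat.
west -101.7500, east -101.6667.

-101.7500, -101.6667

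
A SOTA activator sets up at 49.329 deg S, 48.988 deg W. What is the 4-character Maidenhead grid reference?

GE50

Offset from 180°W / 90°S: lon 131.01°, lat 40.67°.
Field: lon ⌊131.01/20⌋ = 6 → G; lat ⌊40.67/10⌋ = 4 → E.
Square: lon ⌊11.01/2⌋ = 5; lat ⌊0.67/1⌋ = 0.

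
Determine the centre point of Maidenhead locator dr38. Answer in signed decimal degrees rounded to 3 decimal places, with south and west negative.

Field D=3, R=17: +3·20° lon, +17·10° lat → SW at lon -120°, lat 80°.
Square 3, 8: +3·2° lon, +8·1° lat → SW at lon -114°, lat 88°.
Cell spans 2° lon × 1° lat. Centre is SW corner plus half of each.
latitude 88.500, longitude -113.000.

88.500, -113.000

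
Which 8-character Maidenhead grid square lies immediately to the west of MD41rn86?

MD41rn76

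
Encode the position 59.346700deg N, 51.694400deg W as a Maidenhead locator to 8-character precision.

Shift to the Maidenhead origin (180°W, 90°S): lon 128.30560, lat 149.34670.
Field (20°×10°, letters A–R): lon ⌊128.30560/20⌋ = 6 → G; lat ⌊149.34670/10⌋ = 14 → O.
Square (2°×1°, digits 0–9): lon ⌊8.30560/2⌋ = 4; lat ⌊9.34670/1⌋ = 9.
Subsquare (5′×2.5′, letters a–x): lon ⌊0.30560/0.0833333⌋ = 3 → d; lat ⌊0.34670/0.0416667⌋ = 8 → i.
Extended square (30″×15″, digits 0–9): lon ⌊0.05560/0.00833333⌋ = 6; lat ⌊0.01337/0.00416667⌋ = 3.

GO49di63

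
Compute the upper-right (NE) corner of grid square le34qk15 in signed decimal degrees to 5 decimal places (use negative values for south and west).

-45.55833, 47.35000

Field L=11, E=4: +11·20° lon, +4·10° lat → SW at lon 40°, lat -50°.
Square 3, 4: +3·2° lon, +4·1° lat → SW at lon 46°, lat -46°.
Subsquare q=16, k=10: +16·0.0833333° lon, +10·0.0416667° lat → SW at lon 47.3333°, lat -45.5833°.
Extended square 1, 5: +1·0.00833333° lon, +5·0.00416667° lat → SW at lon 47.3417°, lat -45.5625°.
Cell spans 0.00833333° lon × 0.00416667° lat. NE corner is SW corner plus one full cell.
latitude -45.55833, longitude 47.35000.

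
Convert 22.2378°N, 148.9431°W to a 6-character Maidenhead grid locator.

BL52mf

Add 180° to longitude and 90° to latitude: 31.0569, 112.2378.
Field: 31.0569/20 → 1 → B, 112.2378/10 → 11 → L; chars BL.
Square: 11.0569/2 → 5, 2.2378/1 → 2; chars 52.
Subsquare: 1.0569/0.0833333 → 12 → m, 0.2378/0.0416667 → 5 → f; chars mf.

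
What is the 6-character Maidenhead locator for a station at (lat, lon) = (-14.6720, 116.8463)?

OH85kh

Offset from 180°W / 90°S: lon 296.8463°, lat 75.3280°.
Field: 296.8463/20 → 14 → O, 75.3280/10 → 7 → H; chars OH.
Square: 16.8463/2 → 8, 5.3280/1 → 5; chars 85.
Subsquare: 0.8463/0.0833333 → 10 → k, 0.3280/0.0416667 → 7 → h; chars kh.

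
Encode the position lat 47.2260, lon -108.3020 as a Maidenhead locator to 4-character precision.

Offset from 180°W / 90°S: lon 71.70°, lat 137.23°.
Field: 71.70/20 → 3 → D, 137.23/10 → 13 → N; chars DN.
Square: 11.70/2 → 5, 7.23/1 → 7; chars 57.

DN57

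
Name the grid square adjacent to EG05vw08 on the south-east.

EG05vw17

Longitude extended square 0; +1 → 1.
Latitude extended square 8; −1 → 7.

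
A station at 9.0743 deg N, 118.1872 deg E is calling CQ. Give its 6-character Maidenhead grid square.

Add 180° to longitude and 90° to latitude: 298.1872, 99.0743.
Field (20°×10°, letters A–R): 298.1872/20 → 14 → O, 99.0743/10 → 9 → J; chars OJ.
Square (2°×1°, digits 0–9): 18.1872/2 → 9, 9.0743/1 → 9; chars 99.
Subsquare (5′×2.5′, letters a–x): 0.1872/0.0833333 → 2 → c, 0.0743/0.0416667 → 1 → b; chars cb.

OJ99cb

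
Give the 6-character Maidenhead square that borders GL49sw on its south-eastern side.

GL49tv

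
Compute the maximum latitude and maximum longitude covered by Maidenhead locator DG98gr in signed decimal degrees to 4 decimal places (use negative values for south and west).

-21.2500, -101.4167

Field D=3, G=6: +3·20° lon, +6·10° lat → SW at lon -120°, lat -30°.
Square 9, 8: +9·2° lon, +8·1° lat → SW at lon -102°, lat -22°.
Subsquare g=6, r=17: +6·0.0833333° lon, +17·0.0416667° lat → SW at lon -101.5°, lat -21.2917°.
Cell spans 0.0833333° lon × 0.0416667° lat. NE corner is SW corner plus one full cell.
latitude -21.2500, longitude -101.4167.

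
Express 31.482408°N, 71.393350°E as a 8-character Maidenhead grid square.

MM51ql75

Shift to the Maidenhead origin (180°W, 90°S): lon 251.39335, lat 121.48241.
Field: 251.39335/20 → 12 → M, 121.48241/10 → 12 → M; chars MM.
Square: 11.39335/2 → 5, 1.48241/1 → 1; chars 51.
Subsquare: 1.39335/0.0833333 → 16 → q, 0.48241/0.0416667 → 11 → l; chars ql.
Extended square: 0.06002/0.00833333 → 7, 0.02407/0.00416667 → 5; chars 75.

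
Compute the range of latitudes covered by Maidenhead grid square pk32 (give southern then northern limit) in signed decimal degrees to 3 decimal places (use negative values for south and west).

Field P=15, K=10: +15·20° lon, +10·10° lat → SW at lon 120°, lat 10°.
Square 3, 2: +3·2° lon, +2·1° lat → SW at lon 126°, lat 12°.
Cell spans 2° lon × 1° lat.
south 12.000, north 13.000.

12.000, 13.000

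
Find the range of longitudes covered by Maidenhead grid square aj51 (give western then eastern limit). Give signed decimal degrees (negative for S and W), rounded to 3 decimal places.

-170.000, -168.000

Field A=0, J=9: +0·20° lon, +9·10° lat → SW at lon -180°, lat 0°.
Square 5, 1: +5·2° lon, +1·1° lat → SW at lon -170°, lat 1°.
Cell spans 2° lon × 1° lat.
west -170.000, east -168.000.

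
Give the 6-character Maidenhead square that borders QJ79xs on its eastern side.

Longitude subsquare x = 23; +1 → 24, wraps to 0 = a, carry into square.
Longitude square 7; +1 → 8.
The latitude characters are unchanged.

QJ89as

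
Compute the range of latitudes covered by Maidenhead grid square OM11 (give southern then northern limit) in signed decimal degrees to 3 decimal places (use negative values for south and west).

31.000, 32.000

Field O=14, M=12: +14·20° lon, +12·10° lat → SW at lon 100°, lat 30°.
Square 1, 1: +1·2° lon, +1·1° lat → SW at lon 102°, lat 31°.
Cell spans 2° lon × 1° lat.
south 31.000, north 32.000.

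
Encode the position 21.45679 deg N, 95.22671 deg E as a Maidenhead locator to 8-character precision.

NL71ok79

Add 180° to longitude and 90° to latitude: 275.22671, 111.45679.
Field: lon ⌊275.22671/20⌋ = 13 → N; lat ⌊111.45679/10⌋ = 11 → L.
Square: lon ⌊15.22671/2⌋ = 7; lat ⌊1.45679/1⌋ = 1.
Subsquare: lon ⌊1.22671/0.0833333⌋ = 14 → o; lat ⌊0.45679/0.0416667⌋ = 10 → k.
Extended square: lon ⌊0.06004/0.00833333⌋ = 7; lat ⌊0.04012/0.00416667⌋ = 9.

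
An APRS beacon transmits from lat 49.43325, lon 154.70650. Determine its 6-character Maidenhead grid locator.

QN79ik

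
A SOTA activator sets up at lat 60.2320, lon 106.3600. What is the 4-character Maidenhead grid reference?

Add 180° to longitude and 90° to latitude: 286.36, 150.23.
Field (20°×10°, letters A–R): lon ⌊286.36/20⌋ = 14 → O; lat ⌊150.23/10⌋ = 15 → P.
Square (2°×1°, digits 0–9): lon ⌊6.36/2⌋ = 3; lat ⌊0.23/1⌋ = 0.

OP30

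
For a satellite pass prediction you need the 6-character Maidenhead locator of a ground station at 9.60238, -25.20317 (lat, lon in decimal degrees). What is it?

HJ79jo

Offset from 180°W / 90°S: lon 154.7968°, lat 99.6024°.
Field: lon ⌊154.7968/20⌋ = 7 → H; lat ⌊99.6024/10⌋ = 9 → J.
Square: lon ⌊14.7968/2⌋ = 7; lat ⌊9.6024/1⌋ = 9.
Subsquare: lon ⌊0.7968/0.0833333⌋ = 9 → j; lat ⌊0.6024/0.0416667⌋ = 14 → o.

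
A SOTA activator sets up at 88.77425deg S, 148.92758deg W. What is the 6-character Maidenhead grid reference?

BA51mf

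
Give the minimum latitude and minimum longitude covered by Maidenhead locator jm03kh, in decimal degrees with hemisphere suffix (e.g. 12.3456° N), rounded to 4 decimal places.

33.2917° N, 0.8333° E

Field J=9, M=12: +9·20° lon, +12·10° lat → SW at lon 0°, lat 30°.
Square 0, 3: +0·2° lon, +3·1° lat → SW at lon 0°, lat 33°.
Subsquare k=10, h=7: +10·0.0833333° lon, +7·0.0416667° lat → SW at lon 0.833333°, lat 33.2917°.
latitude 33.2917° N, longitude 0.8333° E.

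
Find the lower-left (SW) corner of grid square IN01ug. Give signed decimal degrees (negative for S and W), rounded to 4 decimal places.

Field I=8, N=13: +8·20° lon, +13·10° lat → SW at lon -20°, lat 40°.
Square 0, 1: +0·2° lon, +1·1° lat → SW at lon -20°, lat 41°.
Subsquare u=20, g=6: +20·0.0833333° lon, +6·0.0416667° lat → SW at lon -18.3333°, lat 41.25°.
latitude 41.2500, longitude -18.3333.

41.2500, -18.3333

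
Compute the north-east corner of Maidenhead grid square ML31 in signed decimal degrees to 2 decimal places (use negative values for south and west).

Field M=12, L=11: +12·20° lon, +11·10° lat → SW at lon 60°, lat 20°.
Square 3, 1: +3·2° lon, +1·1° lat → SW at lon 66°, lat 21°.
Cell spans 2° lon × 1° lat. NE corner is SW corner plus one full cell.
latitude 22.00, longitude 68.00.

22.00, 68.00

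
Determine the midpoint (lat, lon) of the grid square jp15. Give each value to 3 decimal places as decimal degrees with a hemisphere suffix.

Field J=9, P=15: +9·20° lon, +15·10° lat → SW at lon 0°, lat 60°.
Square 1, 5: +1·2° lon, +5·1° lat → SW at lon 2°, lat 65°.
Cell spans 2° lon × 1° lat. Centre is SW corner plus half of each.
latitude 65.500° N, longitude 3.000° E.

65.500° N, 3.000° E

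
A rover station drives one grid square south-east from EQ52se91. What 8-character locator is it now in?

EQ52te00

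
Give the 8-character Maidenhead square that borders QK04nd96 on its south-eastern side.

Longitude extended square 9; +1 → 10, wraps to 0, carry into subsquare.
Longitude subsquare n = 13; +1 → 14 = o.
Latitude extended square 6; −1 → 5.

QK04od05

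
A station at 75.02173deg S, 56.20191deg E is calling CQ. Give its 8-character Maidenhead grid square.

LB84cx44

Add 180° to longitude and 90° to latitude: 236.20191, 14.97827.
Field: lon ⌊236.20191/20⌋ = 11 → L; lat ⌊14.97827/10⌋ = 1 → B.
Square: lon ⌊16.20191/2⌋ = 8; lat ⌊4.97827/1⌋ = 4.
Subsquare: lon ⌊0.20191/0.0833333⌋ = 2 → c; lat ⌊0.97827/0.0416667⌋ = 23 → x.
Extended square: lon ⌊0.03524/0.00833333⌋ = 4; lat ⌊0.01994/0.00416667⌋ = 4.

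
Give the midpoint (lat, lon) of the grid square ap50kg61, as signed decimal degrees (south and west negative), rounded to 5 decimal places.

60.25625, -169.11250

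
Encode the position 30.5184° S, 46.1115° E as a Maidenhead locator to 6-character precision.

LF39bl

Add 180° to longitude and 90° to latitude: 226.1115, 59.4816.
Field: lon ⌊226.1115/20⌋ = 11 → L; lat ⌊59.4816/10⌋ = 5 → F.
Square: lon ⌊6.1115/2⌋ = 3; lat ⌊9.4816/1⌋ = 9.
Subsquare: lon ⌊0.1115/0.0833333⌋ = 1 → b; lat ⌊0.4816/0.0416667⌋ = 11 → l.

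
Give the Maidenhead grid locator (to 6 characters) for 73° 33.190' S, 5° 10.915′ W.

IB76jk

Add 180° to longitude and 90° to latitude: 174.8181, 16.4468.
Field: 174.8181/20 → 8 → I, 16.4468/10 → 1 → B; chars IB.
Square: 14.8181/2 → 7, 6.4468/1 → 6; chars 76.
Subsquare: 0.8181/0.0833333 → 9 → j, 0.4468/0.0416667 → 10 → k; chars jk.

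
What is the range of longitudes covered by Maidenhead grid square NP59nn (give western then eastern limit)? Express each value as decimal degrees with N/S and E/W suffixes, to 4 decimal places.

91.0833° E, 91.1667° E

Field N=13, P=15: +13·20° lon, +15·10° lat → SW at lon 80°, lat 60°.
Square 5, 9: +5·2° lon, +9·1° lat → SW at lon 90°, lat 69°.
Subsquare n=13, n=13: +13·0.0833333° lon, +13·0.0416667° lat → SW at lon 91.0833°, lat 69.5417°.
Cell spans 0.0833333° lon × 0.0416667° lat.
west 91.0833° E, east 91.1667° E.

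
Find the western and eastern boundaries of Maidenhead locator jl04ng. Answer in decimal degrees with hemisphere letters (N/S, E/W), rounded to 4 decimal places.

1.0833° E, 1.1667° E

Field J=9, L=11: +9·20° lon, +11·10° lat → SW at lon 0°, lat 20°.
Square 0, 4: +0·2° lon, +4·1° lat → SW at lon 0°, lat 24°.
Subsquare n=13, g=6: +13·0.0833333° lon, +6·0.0416667° lat → SW at lon 1.08333°, lat 24.25°.
Cell spans 0.0833333° lon × 0.0416667° lat.
west 1.0833° E, east 1.1667° E.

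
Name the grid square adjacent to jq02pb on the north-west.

Longitude subsquare p = 15; −1 → 14 = o.
Latitude subsquare b = 1; +1 → 2 = c.

JQ02oc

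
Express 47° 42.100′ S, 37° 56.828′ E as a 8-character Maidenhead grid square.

Add 180° to longitude and 90° to latitude: 217.94713, 42.29833.
Field: lon ⌊217.94713/20⌋ = 10 → K; lat ⌊42.29833/10⌋ = 4 → E.
Square: lon ⌊17.94713/2⌋ = 8; lat ⌊2.29833/1⌋ = 2.
Subsquare: lon ⌊1.94713/0.0833333⌋ = 23 → x; lat ⌊0.29833/0.0416667⌋ = 7 → h.
Extended square: lon ⌊0.03047/0.00833333⌋ = 3; lat ⌊0.00667/0.00416667⌋ = 1.

KE82xh31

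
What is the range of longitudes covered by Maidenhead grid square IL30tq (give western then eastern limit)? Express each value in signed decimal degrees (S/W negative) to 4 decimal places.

-12.4167, -12.3333

Field I=8, L=11: +8·20° lon, +11·10° lat → SW at lon -20°, lat 20°.
Square 3, 0: +3·2° lon, +0·1° lat → SW at lon -14°, lat 20°.
Subsquare t=19, q=16: +19·0.0833333° lon, +16·0.0416667° lat → SW at lon -12.4167°, lat 20.6667°.
Cell spans 0.0833333° lon × 0.0416667° lat.
west -12.4167, east -12.3333.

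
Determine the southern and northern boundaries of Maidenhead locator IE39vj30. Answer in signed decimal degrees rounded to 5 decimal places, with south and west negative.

-40.62500, -40.62083

Field I=8, E=4: +8·20° lon, +4·10° lat → SW at lon -20°, lat -50°.
Square 3, 9: +3·2° lon, +9·1° lat → SW at lon -14°, lat -41°.
Subsquare v=21, j=9: +21·0.0833333° lon, +9·0.0416667° lat → SW at lon -12.25°, lat -40.625°.
Extended square 3, 0: +3·0.00833333° lon, +0·0.00416667° lat → SW at lon -12.225°, lat -40.625°.
Cell spans 0.00833333° lon × 0.00416667° lat.
south -40.62500, north -40.62083.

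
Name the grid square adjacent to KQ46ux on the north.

KQ47ua

Latitude subsquare x = 23; +1 → 24, wraps to 0 = a, carry into square.
Latitude square 6; +1 → 7.
The longitude characters are unchanged.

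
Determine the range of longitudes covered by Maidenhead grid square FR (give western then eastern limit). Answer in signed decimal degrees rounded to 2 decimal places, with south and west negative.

Field F=5, R=17: +5·20° lon, +17·10° lat → SW at lon -80°, lat 80°.
Cell spans 20° lon × 10° lat.
west -80.00, east -60.00.

-80.00, -60.00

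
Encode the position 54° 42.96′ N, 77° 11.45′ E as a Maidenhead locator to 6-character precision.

MO84or

Add 180° to longitude and 90° to latitude: 257.1908, 144.7160.
Field: lon ⌊257.1908/20⌋ = 12 → M; lat ⌊144.7160/10⌋ = 14 → O.
Square: lon ⌊17.1908/2⌋ = 8; lat ⌊4.7160/1⌋ = 4.
Subsquare: lon ⌊1.1908/0.0833333⌋ = 14 → o; lat ⌊0.7160/0.0416667⌋ = 17 → r.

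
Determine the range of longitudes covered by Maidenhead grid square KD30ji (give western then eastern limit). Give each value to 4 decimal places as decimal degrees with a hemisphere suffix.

26.7500° E, 26.8333° E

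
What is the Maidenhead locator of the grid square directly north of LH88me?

LH88mf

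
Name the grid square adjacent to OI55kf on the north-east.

Longitude subsquare k = 10; +1 → 11 = l.
Latitude subsquare f = 5; +1 → 6 = g.

OI55lg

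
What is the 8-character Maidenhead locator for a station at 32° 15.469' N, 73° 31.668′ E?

MM62sg31

Shift to the Maidenhead origin (180°W, 90°S): lon 253.52780, lat 122.25782.
Field: 253.52780/20 → 12 → M, 122.25782/10 → 12 → M; chars MM.
Square: 13.52780/2 → 6, 2.25782/1 → 2; chars 62.
Subsquare: 1.52780/0.0833333 → 18 → s, 0.25782/0.0416667 → 6 → g; chars sg.
Extended square: 0.02780/0.00833333 → 3, 0.00782/0.00416667 → 1; chars 31.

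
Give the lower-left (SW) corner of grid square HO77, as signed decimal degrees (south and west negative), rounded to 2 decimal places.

Field H=7, O=14: +7·20° lon, +14·10° lat → SW at lon -40°, lat 50°.
Square 7, 7: +7·2° lon, +7·1° lat → SW at lon -26°, lat 57°.
latitude 57.00, longitude -26.00.

57.00, -26.00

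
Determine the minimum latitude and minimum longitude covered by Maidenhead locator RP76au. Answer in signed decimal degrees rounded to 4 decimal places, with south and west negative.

Field R=17, P=15: +17·20° lon, +15·10° lat → SW at lon 160°, lat 60°.
Square 7, 6: +7·2° lon, +6·1° lat → SW at lon 174°, lat 66°.
Subsquare a=0, u=20: +0·0.0833333° lon, +20·0.0416667° lat → SW at lon 174°, lat 66.8333°.
latitude 66.8333, longitude 174.0000.

66.8333, 174.0000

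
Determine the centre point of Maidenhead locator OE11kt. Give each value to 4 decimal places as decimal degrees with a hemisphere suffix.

48.1875° S, 102.8750° E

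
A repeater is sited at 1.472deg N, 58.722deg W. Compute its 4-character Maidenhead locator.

GJ01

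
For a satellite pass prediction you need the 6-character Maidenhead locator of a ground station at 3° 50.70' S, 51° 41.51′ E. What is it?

LI56ud

Add 180° to longitude and 90° to latitude: 231.6918, 86.1550.
Field (20°×10°, letters A–R): 231.6918/20 → 11 → L, 86.1550/10 → 8 → I; chars LI.
Square (2°×1°, digits 0–9): 11.6918/2 → 5, 6.1550/1 → 6; chars 56.
Subsquare (5′×2.5′, letters a–x): 1.6918/0.0833333 → 20 → u, 0.1550/0.0416667 → 3 → d; chars ud.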